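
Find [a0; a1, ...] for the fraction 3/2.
[1; 2]

Euclidean algorithm steps:
3 = 1 × 2 + 1
2 = 2 × 1 + 0
Continued fraction: [1; 2]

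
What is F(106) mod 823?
649

Matrix identity: Q^n = [[F_(n+1), F_n], [F_n, F_(n-1)]] with Q = [[1,1],[1,0]].
n = 106 = 1101010₂. Square-and-multiply, entries mod 823:
Q^1 = [[1,1],[1,0]]
Q^3 = (Q^1)²·Q = [[3,2],[2,1]]
Q^6 = (Q^3)² = [[13,8],[8,5]]
Q^13 = (Q^6)²·Q = [[377,233],[233,144]]
Q^26 = (Q^13)² = [[544,412],[412,132]]
Q^53 = (Q^26)²·Q = [[200,685],[685,338]]
Q^106 = (Q^53)² = [[611,649],[649,785]]
F_106 mod 823 = Q^106[0][1] = 649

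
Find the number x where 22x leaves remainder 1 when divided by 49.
29

gcd(22, 49) = 1, so the inverse exists.
Extended Euclidean algorithm on (49, 22):
49 = 2 × 22 + 5  ⟹  5 = (1)·49 + (-2)·22
22 = 4 × 5 + 2  ⟹  2 = (-4)·49 + (9)·22
5 = 2 × 2 + 1  ⟹  1 = (9)·49 + (-20)·22
So (-20)·22 ≡ 1 (mod 49), i.e. 22^(-1) ≡ -20 ≡ 29 (mod 49).
Check: 22 × 29 = 638 ≡ 1 (mod 49)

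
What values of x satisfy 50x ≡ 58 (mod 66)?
x ≡ 17 (mod 33)

gcd(50, 66) = 2, which divides 58, so solutions exist.
Divide through by 2: 25x ≡ 29 (mod 33).
Find 25^(-1) mod 33 by the extended Euclidean algorithm:
33 = 1 × 25 + 8  ⟹  8 = (1)·33 + (-1)·25
25 = 3 × 8 + 1  ⟹  1 = (-3)·33 + (4)·25
So (4)·25 ≡ 1 (mod 33), i.e. 25^(-1) ≡ 4 (mod 33).
x ≡ 4 × 29 = 116 ≡ 17 (mod 33).
Check: 50 × 17 = 850 ≡ 58 (mod 66).
x ≡ 17 (mod 33), giving 2 solutions mod 66.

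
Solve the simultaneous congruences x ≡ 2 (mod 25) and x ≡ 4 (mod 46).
602

Using Chinese Remainder Theorem:
M = 25 × 46 = 1150
M1 = 46, M2 = 25
y1 = 46^(-1) mod 25 = 6
y2 = 25^(-1) mod 46 = 35
x = (2×46×6 + 4×25×35) mod 1150 = 602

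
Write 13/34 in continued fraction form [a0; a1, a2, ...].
[0; 2, 1, 1, 1, 1, 2]

Euclidean algorithm steps:
13 = 0 × 34 + 13
34 = 2 × 13 + 8
13 = 1 × 8 + 5
8 = 1 × 5 + 3
5 = 1 × 3 + 2
3 = 1 × 2 + 1
2 = 2 × 1 + 0
Continued fraction: [0; 2, 1, 1, 1, 1, 2]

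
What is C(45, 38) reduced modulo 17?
7

Using Lucas' theorem:
Write n=45 and k=38 in base 17:
n in base 17: [2, 11]
k in base 17: [2, 4]
C(45,38) mod 17 = ∏ C(n_i, k_i) mod 17
Digit binomials (mod 17): C(2,2) = 1; C(11,4) = 330 ≡ 7
Product: 1 × 7 = 7 ≡ 7 (mod 17)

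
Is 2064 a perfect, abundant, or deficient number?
abundant

Proper divisors of 2064: sum = 1 + 2 + 3 + 4 + 6 + 8 + 12 + 16 + ... + 344 + 516 + 688 + 1032 (19 divisors) = 3392
Since 3392 > 2064, 2064 is abundant.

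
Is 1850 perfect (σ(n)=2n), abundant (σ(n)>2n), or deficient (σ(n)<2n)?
deficient

Proper divisors of 1850: sum = 1 + 2 + 5 + 10 + 25 + 37 + 50 + 74 + 185 + 370 + 925 = 1684
Since 1684 < 1850, 1850 is deficient.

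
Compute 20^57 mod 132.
92

Repeated squaring. Binary of 57 = 111001.
20^1 ≡ 20 (mod 132); 20^2 ≡ 4 (mod 132); 20^4 ≡ 16 (mod 132); 20^8 ≡ 124 (mod 132); 20^16 ≡ 64 (mod 132); 20^32 ≡ 4 (mod 132)
20^57 = 20^1 × 20^8 × 20^16 × 20^32 ≡ 92 (mod 132)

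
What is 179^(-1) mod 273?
212

gcd(179, 273) = 1, so the inverse exists.
Extended Euclidean algorithm on (273, 179):
273 = 1 × 179 + 94  ⟹  94 = (1)·273 + (-1)·179
179 = 1 × 94 + 85  ⟹  85 = (-1)·273 + (2)·179
94 = 1 × 85 + 9  ⟹  9 = (2)·273 + (-3)·179
85 = 9 × 9 + 4  ⟹  4 = (-19)·273 + (29)·179
9 = 2 × 4 + 1  ⟹  1 = (40)·273 + (-61)·179
So (-61)·179 ≡ 1 (mod 273), i.e. 179^(-1) ≡ -61 ≡ 212 (mod 273).
Check: 179 × 212 = 37948 ≡ 1 (mod 273)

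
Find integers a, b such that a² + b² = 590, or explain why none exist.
Not possible

Factorization: 590 = 2 × 5 × 59
By Fermat: n is sum of two squares iff every prime p ≡ 3 (mod 4) appears to even power.
Prime(s) ≡ 3 (mod 4) with odd exponent: [(59, 1)]
Therefore 590 cannot be expressed as a² + b².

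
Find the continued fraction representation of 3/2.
[1; 2]

Euclidean algorithm steps:
3 = 1 × 2 + 1
2 = 2 × 1 + 0
Continued fraction: [1; 2]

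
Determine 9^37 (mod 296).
9

Repeated squaring. Binary of 37 = 100101.
9^1 ≡ 9 (mod 296); 9^2 ≡ 81 (mod 296); 9^4 ≡ 49 (mod 296); 9^8 ≡ 33 (mod 296); 9^16 ≡ 201 (mod 296); 9^32 ≡ 145 (mod 296)
9^37 = 9^1 × 9^4 × 9^32 ≡ 9 (mod 296)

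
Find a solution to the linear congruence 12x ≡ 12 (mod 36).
x ≡ 1 (mod 3)

gcd(12, 36) = 12, which divides 12, so solutions exist.
Divide through by 12: x ≡ 1 (mod 3).
The coefficient of x is now 1, so x ≡ 1 (mod 3).
Check: 12 × 1 = 12 ≡ 12 (mod 36).
x ≡ 1 (mod 3), giving 12 solutions mod 36.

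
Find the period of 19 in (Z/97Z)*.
32

97 is prime, so ord(19) divides φ(97) = 96.
Divisors of 96: 1, 2, 3, 4, 6, 8, 12, 16, 24, 32, 48, 96.
Repeated squaring: 19^1 ≡ 19, 19^2 ≡ 70, 19^4 ≡ 50, 19^8 ≡ 75, 19^16 ≡ 96, 19^32 ≡ 1, 19^64 ≡ 1 (mod 97).
Test 19^d mod 97 for each divisor d in increasing order:
19^1 ≡ 19
19^2 ≡ 70
19^3 = 19^2·19^1 ≡ 69
19^4 ≡ 50
19^6 = 19^4·19^2 ≡ 8
19^8 ≡ 75
19^12 = 19^8·19^4 ≡ 64
19^16 ≡ 96
19^24 = 19^16·19^8 ≡ 22
19^32 ≡ 1  ← first divisor giving 1
The order is 32.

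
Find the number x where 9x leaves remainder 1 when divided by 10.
9

gcd(9, 10) = 1, so the inverse exists.
Extended Euclidean algorithm on (10, 9):
10 = 1 × 9 + 1  ⟹  1 = (1)·10 + (-1)·9
So (-1)·9 ≡ 1 (mod 10), i.e. 9^(-1) ≡ -1 ≡ 9 (mod 10).
Check: 9 × 9 = 81 ≡ 1 (mod 10)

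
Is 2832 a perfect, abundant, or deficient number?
abundant

Proper divisors of 2832: sum = 1 + 2 + 3 + 4 + 6 + 8 + 12 + 16 + ... + 472 + 708 + 944 + 1416 (19 divisors) = 4608
Since 4608 > 2832, 2832 is abundant.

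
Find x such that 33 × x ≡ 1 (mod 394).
203

gcd(33, 394) = 1, so the inverse exists.
Extended Euclidean algorithm on (394, 33):
394 = 11 × 33 + 31  ⟹  31 = (1)·394 + (-11)·33
33 = 1 × 31 + 2  ⟹  2 = (-1)·394 + (12)·33
31 = 15 × 2 + 1  ⟹  1 = (16)·394 + (-191)·33
So (-191)·33 ≡ 1 (mod 394), i.e. 33^(-1) ≡ -191 ≡ 203 (mod 394).
Check: 33 × 203 = 6699 ≡ 1 (mod 394)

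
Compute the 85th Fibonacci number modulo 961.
191

Matrix identity: Q^n = [[F_(n+1), F_n], [F_n, F_(n-1)]] with Q = [[1,1],[1,0]].
n = 85 = 1010101₂. Square-and-multiply, entries mod 961:
Q^1 = [[1,1],[1,0]]
Q^2 = (Q^1)² = [[2,1],[1,1]]
Q^5 = (Q^2)²·Q = [[8,5],[5,3]]
Q^10 = (Q^5)² = [[89,55],[55,34]]
Q^21 = (Q^10)²·Q = [[413,375],[375,38]]
Q^42 = (Q^21)² = [[791,950],[950,802]]
Q^85 = (Q^42)²·Q = [[927,191],[191,736]]
F_85 mod 961 = Q^85[0][1] = 191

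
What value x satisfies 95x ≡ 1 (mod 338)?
153

gcd(95, 338) = 1, so the inverse exists.
Extended Euclidean algorithm on (338, 95):
338 = 3 × 95 + 53  ⟹  53 = (1)·338 + (-3)·95
95 = 1 × 53 + 42  ⟹  42 = (-1)·338 + (4)·95
53 = 1 × 42 + 11  ⟹  11 = (2)·338 + (-7)·95
42 = 3 × 11 + 9  ⟹  9 = (-7)·338 + (25)·95
11 = 1 × 9 + 2  ⟹  2 = (9)·338 + (-32)·95
9 = 4 × 2 + 1  ⟹  1 = (-43)·338 + (153)·95
So (153)·95 ≡ 1 (mod 338), i.e. 95^(-1) ≡ 153 (mod 338).
Check: 95 × 153 = 14535 ≡ 1 (mod 338)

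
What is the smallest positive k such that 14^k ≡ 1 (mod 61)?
6

61 is prime, so ord(14) divides φ(61) = 60.
Divisors of 60: 1, 2, 3, 4, 5, 6, 10, 12, 15, 20, 30, 60.
Repeated squaring: 14^1 ≡ 14, 14^2 ≡ 13, 14^4 ≡ 47, 14^8 ≡ 13, 14^16 ≡ 47, 14^32 ≡ 13 (mod 61).
Test 14^d mod 61 for each divisor d in increasing order:
14^1 ≡ 14
14^2 ≡ 13
14^3 = 14^2·14^1 ≡ 60
14^4 ≡ 47
14^5 = 14^4·14^1 ≡ 48
14^6 = 14^4·14^2 ≡ 1  ← first divisor giving 1
The order is 6.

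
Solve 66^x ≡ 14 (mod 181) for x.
44

Baby-step giant-step with step n = ⌈√181⌉ = 14.
Baby steps 66^j mod 181 (j:value) for j=0..13: 0:1, 1:66, 2:12, 3:68, 4:144, 5:92, 6:99, 7:18, 8:102, 9:35, 10:138, 11:58, 12:27, 13:153.
Giant-step multiplier: 66^(-14) ≡ 66^(180-14) = 66^166 ≡ 100 (mod 181).
Giant steps γ_i = 14·100^i mod 181: γ_0=14, γ_1=133, γ_2=87, γ_3=12 (in table at j=2).
x = i·n + j = 3·14 + 2 = 44.
Check: 66^44 ≡ 14 (mod 181).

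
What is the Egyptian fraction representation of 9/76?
1/9 + 1/137 + 1/93708

Greedy algorithm:
9/76: ceiling(76/9) = 9, use 1/9
5/684: ceiling(684/5) = 137, use 1/137
1/93708: ceiling(93708/1) = 93708, use 1/93708
Result: 9/76 = 1/9 + 1/137 + 1/93708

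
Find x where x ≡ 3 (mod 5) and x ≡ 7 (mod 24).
103

Using Chinese Remainder Theorem:
M = 5 × 24 = 120
M1 = 24, M2 = 5
y1 = 24^(-1) mod 5 = 4
y2 = 5^(-1) mod 24 = 5
x = (3×24×4 + 7×5×5) mod 120 = 103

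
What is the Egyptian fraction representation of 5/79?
1/16 + 1/1264

Greedy algorithm:
5/79: ceiling(79/5) = 16, use 1/16
1/1264: ceiling(1264/1) = 1264, use 1/1264
Result: 5/79 = 1/16 + 1/1264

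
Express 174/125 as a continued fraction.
[1; 2, 1, 1, 4, 2, 2]

Euclidean algorithm steps:
174 = 1 × 125 + 49
125 = 2 × 49 + 27
49 = 1 × 27 + 22
27 = 1 × 22 + 5
22 = 4 × 5 + 2
5 = 2 × 2 + 1
2 = 2 × 1 + 0
Continued fraction: [1; 2, 1, 1, 4, 2, 2]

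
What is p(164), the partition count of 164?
156919475295

p(n) counts ways to write n as a sum of positive integers (order ignored).
Euler's pentagonal recurrence: p(k) = p(k-1) + p(k-2) - p(k-5) - p(k-7) + p(k-12) + p(k-15) - ... (offsets j(3j∓1)/2, signs ++--, p(0)=1, p(<0)=0).
DP table for k = 0..163: p(0)=1, p(1)=1, p(2)=2, p(3)=3, p(4)=5, p(5)=7, p(6)=11, p(7)=15, p(8)=22, p(9)=30, p(10)=42, p(11)=56, p(12)=77, p(13)=101, p(14)=135, p(15)=176, p(16)=231, p(17)=297, p(18)=385, p(19)=490, p(20)=627, p(21)=792, p(22)=1002, p(23)=1255, p(24)=1575, p(25)=1958, p(26)=2436, p(27)=3010, p(28)=3718, p(29)=4565, p(30)=5604, p(31)=6842, p(32)=8349, p(33)=10143, p(34)=12310, p(35)=14883, p(36)=17977, p(37)=21637, p(38)=26015, p(39)=31185, p(40)=37338, p(41)=44583, p(42)=53174, p(43)=63261, p(44)=75175, p(45)=89134, p(46)=105558, p(47)=124754, p(48)=147273, p(49)=173525, p(50)=204226, p(51)=239943, p(52)=281589, p(53)=329931, p(54)=386155, p(55)=451276, p(56)=526823, p(57)=614154, p(58)=715220, p(59)=831820, p(60)=966467, p(61)=1121505, p(62)=1300156, p(63)=1505499, p(64)=1741630, p(65)=2012558, p(66)=2323520, p(67)=2679689, p(68)=3087735, p(69)=3554345, p(70)=4087968, p(71)=4697205, p(72)=5392783, p(73)=6185689, p(74)=7089500, p(75)=8118264, p(76)=9289091, p(77)=10619863, p(78)=12132164, p(79)=13848650, p(80)=15796476, p(81)=18004327, p(82)=20506255, p(83)=23338469, p(84)=26543660, p(85)=30167357, p(86)=34262962, p(87)=38887673, p(88)=44108109, p(89)=49995925, p(90)=56634173, p(91)=64112359, p(92)=72533807, p(93)=82010177, p(94)=92669720, p(95)=104651419, p(96)=118114304, p(97)=133230930, p(98)=150198136, p(99)=169229875, p(100)=190569292, p(101)=214481126, p(102)=241265379, p(103)=271248950, p(104)=304801365, p(105)=342325709, p(106)=384276336, p(107)=431149389, p(108)=483502844, p(109)=541946240, p(110)=607163746, p(111)=679903203, p(112)=761002156, p(113)=851376628, p(114)=952050665, p(115)=1064144451, p(116)=1188908248, p(117)=1327710076, p(118)=1482074143, p(119)=1653668665, p(120)=1844349560, p(121)=2056148051, p(122)=2291320912, p(123)=2552338241, p(124)=2841940500, p(125)=3163127352, p(126)=3519222692, p(127)=3913864295, p(128)=4351078600, p(129)=4835271870, p(130)=5371315400, p(131)=5964539504, p(132)=6620830889, p(133)=7346629512, p(134)=8149040695, p(135)=9035836076, p(136)=10015581680, p(137)=11097645016, p(138)=12292341831, p(139)=13610949895, p(140)=15065878135, p(141)=16670689208, p(142)=18440293320, p(143)=20390982757, p(144)=22540654445, p(145)=24908858009, p(146)=27517052599, p(147)=30388671978, p(148)=33549419497, p(149)=37027355200, p(150)=40853235313, p(151)=45060624582, p(152)=49686288421, p(153)=54770336324, p(154)=60356673280, p(155)=66493182097, p(156)=73232243759, p(157)=80630964769, p(158)=88751778802, p(159)=97662728555, p(160)=107438159466, p(161)=118159068427, p(162)=129913904637, p(163)=142798995930.
Final step: p(164) = p(163) + p(162) - p(159) - p(157) + p(152) + p(149) - p(142) - p(138) + p(129) + p(124) - p(113) - p(107) + p(94) + p(87) - p(72) - p(64) + p(47) + p(38) - p(19) - p(9)
= 142798995930 + 129913904637 - 97662728555 - 80630964769 + 49686288421 + 37027355200 - 18440293320 - 12292341831 + 4835271870 + 2841940500 - 851376628 - 431149389 + 92669720 + 38887673 - 5392783 - 1741630 + 124754 + 26015 - 490 - 30
= 156919475295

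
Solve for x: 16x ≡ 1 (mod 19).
6

gcd(16, 19) = 1, so the inverse exists.
Extended Euclidean algorithm on (19, 16):
19 = 1 × 16 + 3  ⟹  3 = (1)·19 + (-1)·16
16 = 5 × 3 + 1  ⟹  1 = (-5)·19 + (6)·16
So (6)·16 ≡ 1 (mod 19), i.e. 16^(-1) ≡ 6 (mod 19).
Check: 16 × 6 = 96 ≡ 1 (mod 19)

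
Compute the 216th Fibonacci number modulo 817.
304

Matrix identity: Q^n = [[F_(n+1), F_n], [F_n, F_(n-1)]] with Q = [[1,1],[1,0]].
n = 216 = 11011000₂. Square-and-multiply, entries mod 817:
Q^1 = [[1,1],[1,0]]
Q^3 = (Q^1)²·Q = [[3,2],[2,1]]
Q^6 = (Q^3)² = [[13,8],[8,5]]
Q^13 = (Q^6)²·Q = [[377,233],[233,144]]
Q^27 = (Q^13)²·Q = [[815,338],[338,477]]
Q^54 = (Q^27)² = [[685,418],[418,267]]
Q^108 = (Q^54)² = [[153,57],[57,96]]
Q^216 = (Q^108)² = [[514,304],[304,210]]
F_216 mod 817 = Q^216[0][1] = 304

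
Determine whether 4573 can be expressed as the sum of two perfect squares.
27² + 62² (a=27, b=62)

Factorization: 4573 = 17 × 269
By Fermat: n is sum of two squares iff every prime p ≡ 3 (mod 4) appears to even power.
All primes ≡ 3 (mod 4) appear to even power.
Search a = 0, 1, 2, … for 4573 - a² a perfect square: first hit at a = 27: 4573 - 729 = 3844 = 62².
4573 = 27² + 62² = 729 + 3844 ✓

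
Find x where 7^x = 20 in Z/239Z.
32

Baby-step giant-step with step n = ⌈√239⌉ = 16.
Baby steps 7^j mod 239 (j:value) for j=0..15: 0:1, 1:7, 2:49, 3:104, 4:11, 5:77, 6:61, 7:188, 8:121, 9:130, 10:193, 11:156, 12:136, 13:235, 14:211, 15:43.
Giant-step multiplier: 7^(-16) ≡ 7^(238-16) = 7^222 ≡ 27 (mod 239).
Giant steps γ_i = 20·27^i mod 239: γ_0=20, γ_1=62, γ_2=1 (in table at j=0).
x = i·n + j = 2·16 + 0 = 32.
Check: 7^32 ≡ 20 (mod 239).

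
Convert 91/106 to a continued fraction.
[0; 1, 6, 15]

Euclidean algorithm steps:
91 = 0 × 106 + 91
106 = 1 × 91 + 15
91 = 6 × 15 + 1
15 = 15 × 1 + 0
Continued fraction: [0; 1, 6, 15]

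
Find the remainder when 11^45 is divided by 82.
3

Repeated squaring. Binary of 45 = 101101.
11^1 ≡ 11 (mod 82); 11^2 ≡ 39 (mod 82); 11^4 ≡ 45 (mod 82); 11^8 ≡ 57 (mod 82); 11^16 ≡ 51 (mod 82); 11^32 ≡ 59 (mod 82)
11^45 = 11^1 × 11^4 × 11^8 × 11^32 ≡ 3 (mod 82)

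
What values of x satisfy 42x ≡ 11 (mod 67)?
x ≡ 21 (mod 67)

gcd(42, 67) = 1, which divides 11, so solutions exist.
Find 42^(-1) mod 67 by the extended Euclidean algorithm:
67 = 1 × 42 + 25  ⟹  25 = (1)·67 + (-1)·42
42 = 1 × 25 + 17  ⟹  17 = (-1)·67 + (2)·42
25 = 1 × 17 + 8  ⟹  8 = (2)·67 + (-3)·42
17 = 2 × 8 + 1  ⟹  1 = (-5)·67 + (8)·42
So (8)·42 ≡ 1 (mod 67), i.e. 42^(-1) ≡ 8 (mod 67).
x ≡ 8 × 11 = 88 ≡ 21 (mod 67).
Check: 42 × 21 = 882 ≡ 11 (mod 67).
Unique solution: x ≡ 21 (mod 67)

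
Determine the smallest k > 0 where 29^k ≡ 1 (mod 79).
78

79 is prime, so ord(29) divides φ(79) = 78.
Divisors of 78: 1, 2, 3, 6, 13, 26, 39, 78.
Repeated squaring: 29^1 ≡ 29, 29^2 ≡ 51, 29^4 ≡ 73, 29^8 ≡ 36, 29^16 ≡ 32, 29^32 ≡ 76, 29^64 ≡ 9 (mod 79).
Test 29^d mod 79 for each divisor d in increasing order:
29^1 ≡ 29
29^2 ≡ 51
29^3 = 29^2·29^1 ≡ 57
29^6 = 29^4·29^2 ≡ 10
29^13 = 29^8·29^4·29^1 ≡ 56
29^26 = 29^16·29^8·29^2 ≡ 55
29^39 = 29^32·29^4·29^2·29^1 ≡ 78
29^78 = 29^64·29^8·29^4·29^2 ≡ 1  ← first divisor giving 1
The order is 78.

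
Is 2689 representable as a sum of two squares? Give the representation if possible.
33² + 40² (a=33, b=40)

Factorization: 2689 = 2689
By Fermat: n is sum of two squares iff every prime p ≡ 3 (mod 4) appears to even power.
All primes ≡ 3 (mod 4) appear to even power.
Search a = 0, 1, 2, … for 2689 - a² a perfect square: first hit at a = 33: 2689 - 1089 = 1600 = 40².
2689 = 33² + 40² = 1089 + 1600 ✓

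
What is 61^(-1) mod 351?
328

gcd(61, 351) = 1, so the inverse exists.
Extended Euclidean algorithm on (351, 61):
351 = 5 × 61 + 46  ⟹  46 = (1)·351 + (-5)·61
61 = 1 × 46 + 15  ⟹  15 = (-1)·351 + (6)·61
46 = 3 × 15 + 1  ⟹  1 = (4)·351 + (-23)·61
So (-23)·61 ≡ 1 (mod 351), i.e. 61^(-1) ≡ -23 ≡ 328 (mod 351).
Check: 61 × 328 = 20008 ≡ 1 (mod 351)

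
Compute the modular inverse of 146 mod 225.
131

gcd(146, 225) = 1, so the inverse exists.
Extended Euclidean algorithm on (225, 146):
225 = 1 × 146 + 79  ⟹  79 = (1)·225 + (-1)·146
146 = 1 × 79 + 67  ⟹  67 = (-1)·225 + (2)·146
79 = 1 × 67 + 12  ⟹  12 = (2)·225 + (-3)·146
67 = 5 × 12 + 7  ⟹  7 = (-11)·225 + (17)·146
12 = 1 × 7 + 5  ⟹  5 = (13)·225 + (-20)·146
7 = 1 × 5 + 2  ⟹  2 = (-24)·225 + (37)·146
5 = 2 × 2 + 1  ⟹  1 = (61)·225 + (-94)·146
So (-94)·146 ≡ 1 (mod 225), i.e. 146^(-1) ≡ -94 ≡ 131 (mod 225).
Check: 146 × 131 = 19126 ≡ 1 (mod 225)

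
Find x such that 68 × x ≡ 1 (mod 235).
197

gcd(68, 235) = 1, so the inverse exists.
Extended Euclidean algorithm on (235, 68):
235 = 3 × 68 + 31  ⟹  31 = (1)·235 + (-3)·68
68 = 2 × 31 + 6  ⟹  6 = (-2)·235 + (7)·68
31 = 5 × 6 + 1  ⟹  1 = (11)·235 + (-38)·68
So (-38)·68 ≡ 1 (mod 235), i.e. 68^(-1) ≡ -38 ≡ 197 (mod 235).
Check: 68 × 197 = 13396 ≡ 1 (mod 235)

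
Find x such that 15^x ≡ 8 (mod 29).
25

Baby-step giant-step with step n = ⌈√29⌉ = 6.
Baby steps 15^j mod 29 (j:value) for j=0..5: 0:1, 1:15, 2:22, 3:11, 4:20, 5:10.
Giant-step multiplier: 15^(-6) ≡ 15^(28-6) = 15^22 ≡ 6 (mod 29).
Giant steps γ_i = 8·6^i mod 29: γ_0=8, γ_1=19, γ_2=27, γ_3=17, γ_4=15 (in table at j=1).
x = i·n + j = 4·6 + 1 = 25.
Check: 15^25 ≡ 8 (mod 29).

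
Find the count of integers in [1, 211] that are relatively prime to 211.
210

211 = 211
φ(n) = n × ∏(1 - 1/p) for each prime p dividing n
φ(211) = 211 × (1 - 1/211) = 210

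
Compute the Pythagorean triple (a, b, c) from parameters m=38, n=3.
(1435, 228, 1453)

Euclid's formula: a = m² - n², b = 2mn, c = m² + n²
m = 38, n = 3
a = 38² - 3² = 1444 - 9 = 1435
b = 2 × 38 × 3 = 228
c = 38² + 3² = 1444 + 9 = 1453
Verification: 1435² + 228² = 2059225 + 51984 = 2111209 = 1453² ✓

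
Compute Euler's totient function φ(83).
82

83 = 83
φ(n) = n × ∏(1 - 1/p) for each prime p dividing n
φ(83) = 83 × (1 - 1/83) = 82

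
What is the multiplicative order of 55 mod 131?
65

131 is prime, so ord(55) divides φ(131) = 130.
Divisors of 130: 1, 2, 5, 10, 13, 26, 65, 130.
Repeated squaring: 55^1 ≡ 55, 55^2 ≡ 12, 55^4 ≡ 13, 55^8 ≡ 38, 55^16 ≡ 3, 55^32 ≡ 9, 55^64 ≡ 81, 55^128 ≡ 11 (mod 131).
Test 55^d mod 131 for each divisor d in increasing order:
55^1 ≡ 55
55^2 ≡ 12
55^5 = 55^4·55^1 ≡ 60
55^10 = 55^8·55^2 ≡ 63
55^13 = 55^8·55^4·55^1 ≡ 53
55^26 = 55^16·55^8·55^2 ≡ 58
55^65 = 55^64·55^1 ≡ 1  ← first divisor giving 1
The order is 65.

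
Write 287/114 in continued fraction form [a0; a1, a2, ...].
[2; 1, 1, 13, 1, 3]

Euclidean algorithm steps:
287 = 2 × 114 + 59
114 = 1 × 59 + 55
59 = 1 × 55 + 4
55 = 13 × 4 + 3
4 = 1 × 3 + 1
3 = 3 × 1 + 0
Continued fraction: [2; 1, 1, 13, 1, 3]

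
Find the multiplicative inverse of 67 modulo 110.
23

gcd(67, 110) = 1, so the inverse exists.
Extended Euclidean algorithm on (110, 67):
110 = 1 × 67 + 43  ⟹  43 = (1)·110 + (-1)·67
67 = 1 × 43 + 24  ⟹  24 = (-1)·110 + (2)·67
43 = 1 × 24 + 19  ⟹  19 = (2)·110 + (-3)·67
24 = 1 × 19 + 5  ⟹  5 = (-3)·110 + (5)·67
19 = 3 × 5 + 4  ⟹  4 = (11)·110 + (-18)·67
5 = 1 × 4 + 1  ⟹  1 = (-14)·110 + (23)·67
So (23)·67 ≡ 1 (mod 110), i.e. 67^(-1) ≡ 23 (mod 110).
Check: 67 × 23 = 1541 ≡ 1 (mod 110)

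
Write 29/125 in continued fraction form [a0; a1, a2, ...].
[0; 4, 3, 4, 2]

Euclidean algorithm steps:
29 = 0 × 125 + 29
125 = 4 × 29 + 9
29 = 3 × 9 + 2
9 = 4 × 2 + 1
2 = 2 × 1 + 0
Continued fraction: [0; 4, 3, 4, 2]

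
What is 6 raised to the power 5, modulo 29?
4

Repeated squaring. Binary of 5 = 101.
6^1 ≡ 6 (mod 29); 6^2 ≡ 7 (mod 29); 6^4 ≡ 20 (mod 29)
6^5 = 6^1 × 6^4 ≡ 4 (mod 29)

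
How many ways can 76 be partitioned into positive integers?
9289091

p(n) counts ways to write n as a sum of positive integers (order ignored).
Euler's pentagonal recurrence: p(k) = p(k-1) + p(k-2) - p(k-5) - p(k-7) + p(k-12) + p(k-15) - ... (offsets j(3j∓1)/2, signs ++--, p(0)=1, p(<0)=0).
DP table for k = 0..75: p(0)=1, p(1)=1, p(2)=2, p(3)=3, p(4)=5, p(5)=7, p(6)=11, p(7)=15, p(8)=22, p(9)=30, p(10)=42, p(11)=56, p(12)=77, p(13)=101, p(14)=135, p(15)=176, p(16)=231, p(17)=297, p(18)=385, p(19)=490, p(20)=627, p(21)=792, p(22)=1002, p(23)=1255, p(24)=1575, p(25)=1958, p(26)=2436, p(27)=3010, p(28)=3718, p(29)=4565, p(30)=5604, p(31)=6842, p(32)=8349, p(33)=10143, p(34)=12310, p(35)=14883, p(36)=17977, p(37)=21637, p(38)=26015, p(39)=31185, p(40)=37338, p(41)=44583, p(42)=53174, p(43)=63261, p(44)=75175, p(45)=89134, p(46)=105558, p(47)=124754, p(48)=147273, p(49)=173525, p(50)=204226, p(51)=239943, p(52)=281589, p(53)=329931, p(54)=386155, p(55)=451276, p(56)=526823, p(57)=614154, p(58)=715220, p(59)=831820, p(60)=966467, p(61)=1121505, p(62)=1300156, p(63)=1505499, p(64)=1741630, p(65)=2012558, p(66)=2323520, p(67)=2679689, p(68)=3087735, p(69)=3554345, p(70)=4087968, p(71)=4697205, p(72)=5392783, p(73)=6185689, p(74)=7089500, p(75)=8118264.
Final step: p(76) = p(75) + p(74) - p(71) - p(69) + p(64) + p(61) - p(54) - p(50) + p(41) + p(36) - p(25) - p(19) + p(6)
= 8118264 + 7089500 - 4697205 - 3554345 + 1741630 + 1121505 - 386155 - 204226 + 44583 + 17977 - 1958 - 490 + 11
= 9289091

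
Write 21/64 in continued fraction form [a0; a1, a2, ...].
[0; 3, 21]

Euclidean algorithm steps:
21 = 0 × 64 + 21
64 = 3 × 21 + 1
21 = 21 × 1 + 0
Continued fraction: [0; 3, 21]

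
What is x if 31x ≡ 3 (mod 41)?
x ≡ 12 (mod 41)

gcd(31, 41) = 1, which divides 3, so solutions exist.
Find 31^(-1) mod 41 by the extended Euclidean algorithm:
41 = 1 × 31 + 10  ⟹  10 = (1)·41 + (-1)·31
31 = 3 × 10 + 1  ⟹  1 = (-3)·41 + (4)·31
So (4)·31 ≡ 1 (mod 41), i.e. 31^(-1) ≡ 4 (mod 41).
x ≡ 4 × 3 = 12 ≡ 12 (mod 41).
Check: 31 × 12 = 372 ≡ 3 (mod 41).
Unique solution: x ≡ 12 (mod 41)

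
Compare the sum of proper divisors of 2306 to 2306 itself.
deficient

Proper divisors of 2306: sum = 1 + 2 + 1153 = 1156
Since 1156 < 2306, 2306 is deficient.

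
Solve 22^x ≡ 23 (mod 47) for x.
37

Baby-step giant-step with step n = ⌈√47⌉ = 7.
Baby steps 22^j mod 47 (j:value) for j=0..6: 0:1, 1:22, 2:14, 3:26, 4:8, 5:35, 6:18.
Giant-step multiplier: 22^(-7) ≡ 22^(46-7) = 22^39 ≡ 40 (mod 47).
Giant steps γ_i = 23·40^i mod 47: γ_0=23, γ_1=27, γ_2=46, γ_3=7, γ_4=45, γ_5=14 (in table at j=2).
x = i·n + j = 5·7 + 2 = 37.
Check: 22^37 ≡ 23 (mod 47).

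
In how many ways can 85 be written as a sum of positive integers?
30167357

p(n) counts ways to write n as a sum of positive integers (order ignored).
Euler's pentagonal recurrence: p(k) = p(k-1) + p(k-2) - p(k-5) - p(k-7) + p(k-12) + p(k-15) - ... (offsets j(3j∓1)/2, signs ++--, p(0)=1, p(<0)=0).
DP table for k = 0..84: p(0)=1, p(1)=1, p(2)=2, p(3)=3, p(4)=5, p(5)=7, p(6)=11, p(7)=15, p(8)=22, p(9)=30, p(10)=42, p(11)=56, p(12)=77, p(13)=101, p(14)=135, p(15)=176, p(16)=231, p(17)=297, p(18)=385, p(19)=490, p(20)=627, p(21)=792, p(22)=1002, p(23)=1255, p(24)=1575, p(25)=1958, p(26)=2436, p(27)=3010, p(28)=3718, p(29)=4565, p(30)=5604, p(31)=6842, p(32)=8349, p(33)=10143, p(34)=12310, p(35)=14883, p(36)=17977, p(37)=21637, p(38)=26015, p(39)=31185, p(40)=37338, p(41)=44583, p(42)=53174, p(43)=63261, p(44)=75175, p(45)=89134, p(46)=105558, p(47)=124754, p(48)=147273, p(49)=173525, p(50)=204226, p(51)=239943, p(52)=281589, p(53)=329931, p(54)=386155, p(55)=451276, p(56)=526823, p(57)=614154, p(58)=715220, p(59)=831820, p(60)=966467, p(61)=1121505, p(62)=1300156, p(63)=1505499, p(64)=1741630, p(65)=2012558, p(66)=2323520, p(67)=2679689, p(68)=3087735, p(69)=3554345, p(70)=4087968, p(71)=4697205, p(72)=5392783, p(73)=6185689, p(74)=7089500, p(75)=8118264, p(76)=9289091, p(77)=10619863, p(78)=12132164, p(79)=13848650, p(80)=15796476, p(81)=18004327, p(82)=20506255, p(83)=23338469, p(84)=26543660.
Final step: p(85) = p(84) + p(83) - p(80) - p(78) + p(73) + p(70) - p(63) - p(59) + p(50) + p(45) - p(34) - p(28) + p(15) + p(8)
= 26543660 + 23338469 - 15796476 - 12132164 + 6185689 + 4087968 - 1505499 - 831820 + 204226 + 89134 - 12310 - 3718 + 176 + 22
= 30167357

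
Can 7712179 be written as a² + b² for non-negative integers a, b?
Not possible

Factorization: 7712179 = 43^3 × 97
By Fermat: n is sum of two squares iff every prime p ≡ 3 (mod 4) appears to even power.
Prime(s) ≡ 3 (mod 4) with odd exponent: [(43, 3)]
Therefore 7712179 cannot be expressed as a² + b².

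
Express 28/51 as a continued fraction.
[0; 1, 1, 4, 1, 1, 2]

Euclidean algorithm steps:
28 = 0 × 51 + 28
51 = 1 × 28 + 23
28 = 1 × 23 + 5
23 = 4 × 5 + 3
5 = 1 × 3 + 2
3 = 1 × 2 + 1
2 = 2 × 1 + 0
Continued fraction: [0; 1, 1, 4, 1, 1, 2]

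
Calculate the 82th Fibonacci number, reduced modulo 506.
221

Matrix identity: Q^n = [[F_(n+1), F_n], [F_n, F_(n-1)]] with Q = [[1,1],[1,0]].
n = 82 = 1010010₂. Square-and-multiply, entries mod 506:
Q^1 = [[1,1],[1,0]]
Q^2 = (Q^1)² = [[2,1],[1,1]]
Q^5 = (Q^2)²·Q = [[8,5],[5,3]]
Q^10 = (Q^5)² = [[89,55],[55,34]]
Q^20 = (Q^10)² = [[320,187],[187,133]]
Q^41 = (Q^20)²·Q = [[452,243],[243,209]]
Q^82 = (Q^41)² = [[233,221],[221,12]]
F_82 mod 506 = Q^82[0][1] = 221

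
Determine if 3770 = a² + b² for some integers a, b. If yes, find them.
7² + 61² (a=7, b=61)

Factorization: 3770 = 2 × 5 × 13 × 29
By Fermat: n is sum of two squares iff every prime p ≡ 3 (mod 4) appears to even power.
All primes ≡ 3 (mod 4) appear to even power.
Search a = 0, 1, 2, … for 3770 - a² a perfect square: first hit at a = 7: 3770 - 49 = 3721 = 61².
3770 = 7² + 61² = 49 + 3721 ✓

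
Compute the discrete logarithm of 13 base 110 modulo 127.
92

Baby-step giant-step with step n = ⌈√127⌉ = 12.
Baby steps 110^j mod 127 (j:value) for j=0..11: 0:1, 1:110, 2:35, 3:40, 4:82, 5:3, 6:76, 7:105, 8:120, 9:119, 10:9, 11:101.
Giant-step multiplier: 110^(-12) ≡ 110^(126-12) = 110^114 ≡ 25 (mod 127).
Giant steps γ_i = 13·25^i mod 127: γ_0=13, γ_1=71, γ_2=124, γ_3=52, γ_4=30, γ_5=115, γ_6=81, γ_7=120 (in table at j=8).
x = i·n + j = 7·12 + 8 = 92.
Check: 110^92 ≡ 13 (mod 127).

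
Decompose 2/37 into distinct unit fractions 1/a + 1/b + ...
1/19 + 1/703

Greedy algorithm:
2/37: ceiling(37/2) = 19, use 1/19
1/703: ceiling(703/1) = 703, use 1/703
Result: 2/37 = 1/19 + 1/703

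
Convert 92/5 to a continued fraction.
[18; 2, 2]

Euclidean algorithm steps:
92 = 18 × 5 + 2
5 = 2 × 2 + 1
2 = 2 × 1 + 0
Continued fraction: [18; 2, 2]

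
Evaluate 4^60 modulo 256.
0

Repeated squaring. Binary of 60 = 111100.
4^1 ≡ 4 (mod 256); 4^2 ≡ 16 (mod 256); 4^4 ≡ 0 (mod 256); 4^8 ≡ 0 (mod 256); 4^16 ≡ 0 (mod 256); 4^32 ≡ 0 (mod 256)
4^60 = 4^4 × 4^8 × 4^16 × 4^32 ≡ 0 (mod 256)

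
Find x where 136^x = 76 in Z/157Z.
106

Baby-step giant-step with step n = ⌈√157⌉ = 13.
Baby steps 136^j mod 157 (j:value) for j=0..12: 0:1, 1:136, 2:127, 3:2, 4:115, 5:97, 6:4, 7:73, 8:37, 9:8, 10:146, 11:74, 12:16.
Giant-step multiplier: 136^(-13) ≡ 136^(156-13) = 136^143 ≡ 107 (mod 157).
Giant steps γ_i = 76·107^i mod 157: γ_0=76, γ_1=125, γ_2=30, γ_3=70, γ_4=111, γ_5=102, γ_6=81, γ_7=32, γ_8=127 (in table at j=2).
x = i·n + j = 8·13 + 2 = 106.
Check: 136^106 ≡ 76 (mod 157).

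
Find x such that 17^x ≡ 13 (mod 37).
17

Baby-step giant-step with step n = ⌈√37⌉ = 7.
Baby steps 17^j mod 37 (j:value) for j=0..6: 0:1, 1:17, 2:30, 3:29, 4:12, 5:19, 6:27.
Giant-step multiplier: 17^(-7) ≡ 17^(36-7) = 17^29 ≡ 5 (mod 37).
Giant steps γ_i = 13·5^i mod 37: γ_0=13, γ_1=28, γ_2=29 (in table at j=3).
x = i·n + j = 2·7 + 3 = 17.
Check: 17^17 ≡ 13 (mod 37).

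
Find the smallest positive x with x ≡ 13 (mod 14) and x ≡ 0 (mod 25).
125

Using Chinese Remainder Theorem:
M = 14 × 25 = 350
M1 = 25, M2 = 14
y1 = 25^(-1) mod 14 = 9
y2 = 14^(-1) mod 25 = 9
x = (13×25×9 + 0×14×9) mod 350 = 125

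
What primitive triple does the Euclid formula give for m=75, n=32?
(4601, 4800, 6649)

Euclid's formula: a = m² - n², b = 2mn, c = m² + n²
m = 75, n = 32
a = 75² - 32² = 5625 - 1024 = 4601
b = 2 × 75 × 32 = 4800
c = 75² + 32² = 5625 + 1024 = 6649
Verification: 4601² + 4800² = 21169201 + 23040000 = 44209201 = 6649² ✓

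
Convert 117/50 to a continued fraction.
[2; 2, 1, 16]

Euclidean algorithm steps:
117 = 2 × 50 + 17
50 = 2 × 17 + 16
17 = 1 × 16 + 1
16 = 16 × 1 + 0
Continued fraction: [2; 2, 1, 16]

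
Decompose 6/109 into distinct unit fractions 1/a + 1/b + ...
1/19 + 1/415 + 1/214867 + 1/61556888719 + 1/5683875823083467302723 + 1/64612888744465525793841376769540622379126735

Greedy algorithm:
6/109: ceiling(109/6) = 19, use 1/19
5/2071: ceiling(2071/5) = 415, use 1/415
4/859465: ceiling(859465/4) = 214867, use 1/214867
3/184670666155: ceiling(184670666155/3) = 61556888719, use 1/61556888719
2/11367751646166934605445: ceiling(11367751646166934605445/2) = 5683875823083467302723, use 1/5683875823083467302723
1/64612888744465525793841376769540622379126735: ceiling(64612888744465525793841376769540622379126735/1) = 64612888744465525793841376769540622379126735, use 1/64612888744465525793841376769540622379126735
Result: 6/109 = 1/19 + 1/415 + 1/214867 + 1/61556888719 + 1/5683875823083467302723 + 1/64612888744465525793841376769540622379126735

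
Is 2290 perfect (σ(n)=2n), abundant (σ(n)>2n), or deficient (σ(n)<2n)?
deficient

Proper divisors of 2290: sum = 1 + 2 + 5 + 10 + 229 + 458 + 1145 = 1850
Since 1850 < 2290, 2290 is deficient.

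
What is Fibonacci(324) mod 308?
80

Matrix identity: Q^n = [[F_(n+1), F_n], [F_n, F_(n-1)]] with Q = [[1,1],[1,0]].
n = 324 = 101000100₂. Square-and-multiply, entries mod 308:
Q^1 = [[1,1],[1,0]]
Q^2 = (Q^1)² = [[2,1],[1,1]]
Q^5 = (Q^2)²·Q = [[8,5],[5,3]]
Q^10 = (Q^5)² = [[89,55],[55,34]]
Q^20 = (Q^10)² = [[166,297],[297,177]]
Q^40 = (Q^20)² = [[265,231],[231,34]]
Q^81 = (Q^40)²·Q = [[155,78],[78,77]]
Q^162 = (Q^81)² = [[233,232],[232,1]]
Q^324 = (Q^162)² = [[5,80],[80,233]]
F_324 mod 308 = Q^324[0][1] = 80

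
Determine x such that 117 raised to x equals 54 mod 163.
160

Baby-step giant-step with step n = ⌈√163⌉ = 13.
Baby steps 117^j mod 163 (j:value) for j=0..12: 0:1, 1:117, 2:160, 3:138, 4:9, 5:75, 6:136, 7:101, 8:81, 9:23, 10:83, 11:94, 12:77.
Giant-step multiplier: 117^(-13) ≡ 117^(162-13) = 117^149 ≡ 63 (mod 163).
Giant steps γ_i = 54·63^i mod 163: γ_0=54, γ_1=142, γ_2=144, γ_3=107, γ_4=58, γ_5=68, γ_6=46, γ_7=127, γ_8=14, γ_9=67, γ_10=146, γ_11=70, γ_12=9 (in table at j=4).
x = i·n + j = 12·13 + 4 = 160.
Check: 117^160 ≡ 54 (mod 163).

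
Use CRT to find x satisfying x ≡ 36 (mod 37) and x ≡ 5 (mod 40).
1405

Using Chinese Remainder Theorem:
M = 37 × 40 = 1480
M1 = 40, M2 = 37
y1 = 40^(-1) mod 37 = 25
y2 = 37^(-1) mod 40 = 13
x = (36×40×25 + 5×37×13) mod 1480 = 1405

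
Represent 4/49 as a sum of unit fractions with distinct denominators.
1/13 + 1/213 + 1/67841 + 1/9204734721

Greedy algorithm:
4/49: ceiling(49/4) = 13, use 1/13
3/637: ceiling(637/3) = 213, use 1/213
2/135681: ceiling(135681/2) = 67841, use 1/67841
1/9204734721: ceiling(9204734721/1) = 9204734721, use 1/9204734721
Result: 4/49 = 1/13 + 1/213 + 1/67841 + 1/9204734721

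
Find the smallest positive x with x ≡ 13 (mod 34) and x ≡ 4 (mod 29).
149

Using Chinese Remainder Theorem:
M = 34 × 29 = 986
M1 = 29, M2 = 34
y1 = 29^(-1) mod 34 = 27
y2 = 34^(-1) mod 29 = 6
x = (13×29×27 + 4×34×6) mod 986 = 149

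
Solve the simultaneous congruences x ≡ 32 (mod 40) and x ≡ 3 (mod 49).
1032

Using Chinese Remainder Theorem:
M = 40 × 49 = 1960
M1 = 49, M2 = 40
y1 = 49^(-1) mod 40 = 9
y2 = 40^(-1) mod 49 = 38
x = (32×49×9 + 3×40×38) mod 1960 = 1032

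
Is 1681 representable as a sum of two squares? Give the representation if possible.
0² + 41² (a=0, b=41)

Factorization: 1681 = 41^2
By Fermat: n is sum of two squares iff every prime p ≡ 3 (mod 4) appears to even power.
All primes ≡ 3 (mod 4) appear to even power.
Search a = 0, 1, 2, … for 1681 - a² a perfect square: first hit at a = 0: 1681 - 0 = 1681 = 41².
1681 = 0² + 41² = 0 + 1681 ✓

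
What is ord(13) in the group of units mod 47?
46

47 is prime, so ord(13) divides φ(47) = 46.
Divisors of 46: 1, 2, 23, 46.
Repeated squaring: 13^1 ≡ 13, 13^2 ≡ 28, 13^4 ≡ 32, 13^8 ≡ 37, 13^16 ≡ 6, 13^32 ≡ 36 (mod 47).
Test 13^d mod 47 for each divisor d in increasing order:
13^1 ≡ 13
13^2 ≡ 28
13^23 = 13^16·13^4·13^2·13^1 ≡ 46
13^46 = 13^32·13^8·13^4·13^2 ≡ 1  ← first divisor giving 1
The order is 46.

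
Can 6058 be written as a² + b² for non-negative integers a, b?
27² + 73² (a=27, b=73)

Factorization: 6058 = 2 × 13 × 233
By Fermat: n is sum of two squares iff every prime p ≡ 3 (mod 4) appears to even power.
All primes ≡ 3 (mod 4) appear to even power.
Search a = 0, 1, 2, … for 6058 - a² a perfect square: first hit at a = 27: 6058 - 729 = 5329 = 73².
6058 = 27² + 73² = 729 + 5329 ✓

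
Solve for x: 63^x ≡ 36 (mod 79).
64

Baby-step giant-step with step n = ⌈√79⌉ = 9.
Baby steps 63^j mod 79 (j:value) for j=0..8: 0:1, 1:63, 2:19, 3:12, 4:45, 5:70, 6:65, 7:66, 8:50.
Giant-step multiplier: 63^(-9) ≡ 63^(78-9) = 63^69 ≡ 71 (mod 79).
Giant steps γ_i = 36·71^i mod 79: γ_0=36, γ_1=28, γ_2=13, γ_3=54, γ_4=42, γ_5=59, γ_6=2, γ_7=63 (in table at j=1).
x = i·n + j = 7·9 + 1 = 64.
Check: 63^64 ≡ 36 (mod 79).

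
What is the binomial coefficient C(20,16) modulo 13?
9

Using Lucas' theorem:
Write n=20 and k=16 in base 13:
n in base 13: [1, 7]
k in base 13: [1, 3]
C(20,16) mod 13 = ∏ C(n_i, k_i) mod 13
Digit binomials (mod 13): C(1,1) = 1; C(7,3) = 35 ≡ 9
Product: 1 × 9 = 9 ≡ 9 (mod 13)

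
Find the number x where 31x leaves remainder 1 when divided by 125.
121

gcd(31, 125) = 1, so the inverse exists.
Extended Euclidean algorithm on (125, 31):
125 = 4 × 31 + 1  ⟹  1 = (1)·125 + (-4)·31
So (-4)·31 ≡ 1 (mod 125), i.e. 31^(-1) ≡ -4 ≡ 121 (mod 125).
Check: 31 × 121 = 3751 ≡ 1 (mod 125)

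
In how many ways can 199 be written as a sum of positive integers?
3646072432125

p(n) counts ways to write n as a sum of positive integers (order ignored).
Euler's pentagonal recurrence: p(k) = p(k-1) + p(k-2) - p(k-5) - p(k-7) + p(k-12) + p(k-15) - ... (offsets j(3j∓1)/2, signs ++--, p(0)=1, p(<0)=0).
DP table for k = 0..198: p(0)=1, p(1)=1, p(2)=2, p(3)=3, p(4)=5, p(5)=7, p(6)=11, p(7)=15, p(8)=22, p(9)=30, p(10)=42, p(11)=56, p(12)=77, p(13)=101, p(14)=135, p(15)=176, p(16)=231, p(17)=297, p(18)=385, p(19)=490, p(20)=627, p(21)=792, p(22)=1002, p(23)=1255, p(24)=1575, p(25)=1958, p(26)=2436, p(27)=3010, p(28)=3718, p(29)=4565, p(30)=5604, p(31)=6842, p(32)=8349, p(33)=10143, p(34)=12310, p(35)=14883, p(36)=17977, p(37)=21637, p(38)=26015, p(39)=31185, p(40)=37338, p(41)=44583, p(42)=53174, p(43)=63261, p(44)=75175, p(45)=89134, p(46)=105558, p(47)=124754, p(48)=147273, p(49)=173525, p(50)=204226, p(51)=239943, p(52)=281589, p(53)=329931, p(54)=386155, p(55)=451276, p(56)=526823, p(57)=614154, p(58)=715220, p(59)=831820, p(60)=966467, p(61)=1121505, p(62)=1300156, p(63)=1505499, p(64)=1741630, p(65)=2012558, p(66)=2323520, p(67)=2679689, p(68)=3087735, p(69)=3554345, p(70)=4087968, p(71)=4697205, p(72)=5392783, p(73)=6185689, p(74)=7089500, p(75)=8118264, p(76)=9289091, p(77)=10619863, p(78)=12132164, p(79)=13848650, p(80)=15796476, p(81)=18004327, p(82)=20506255, p(83)=23338469, p(84)=26543660, p(85)=30167357, p(86)=34262962, p(87)=38887673, p(88)=44108109, p(89)=49995925, p(90)=56634173, p(91)=64112359, p(92)=72533807, p(93)=82010177, p(94)=92669720, p(95)=104651419, p(96)=118114304, p(97)=133230930, p(98)=150198136, p(99)=169229875, p(100)=190569292, p(101)=214481126, p(102)=241265379, p(103)=271248950, p(104)=304801365, p(105)=342325709, p(106)=384276336, p(107)=431149389, p(108)=483502844, p(109)=541946240, p(110)=607163746, p(111)=679903203, p(112)=761002156, p(113)=851376628, p(114)=952050665, p(115)=1064144451, p(116)=1188908248, p(117)=1327710076, p(118)=1482074143, p(119)=1653668665, p(120)=1844349560, p(121)=2056148051, p(122)=2291320912, p(123)=2552338241, p(124)=2841940500, p(125)=3163127352, p(126)=3519222692, p(127)=3913864295, p(128)=4351078600, p(129)=4835271870, p(130)=5371315400, p(131)=5964539504, p(132)=6620830889, p(133)=7346629512, p(134)=8149040695, p(135)=9035836076, p(136)=10015581680, p(137)=11097645016, p(138)=12292341831, p(139)=13610949895, p(140)=15065878135, p(141)=16670689208, p(142)=18440293320, p(143)=20390982757, p(144)=22540654445, p(145)=24908858009, p(146)=27517052599, p(147)=30388671978, p(148)=33549419497, p(149)=37027355200, p(150)=40853235313, p(151)=45060624582, p(152)=49686288421, p(153)=54770336324, p(154)=60356673280, p(155)=66493182097, p(156)=73232243759, p(157)=80630964769, p(158)=88751778802, p(159)=97662728555, p(160)=107438159466, p(161)=118159068427, p(162)=129913904637, p(163)=142798995930, p(164)=156919475295, p(165)=172389800255, p(166)=189334822579, p(167)=207890420102, p(168)=228204732751, p(169)=250438925115, p(170)=274768617130, p(171)=301384802048, p(172)=330495499613, p(173)=362326859895, p(174)=397125074750, p(175)=435157697830, p(176)=476715857290, p(177)=522115831195, p(178)=571701605655, p(179)=625846753120, p(180)=684957390936, p(181)=749474411781, p(182)=819876908323, p(183)=896684817527, p(184)=980462880430, p(185)=1071823774337, p(186)=1171432692373, p(187)=1280011042268, p(188)=1398341745571, p(189)=1527273599625, p(190)=1667727404093, p(191)=1820701100652, p(192)=1987276856363, p(193)=2168627105469, p(194)=2366022741845, p(195)=2580840212973, p(196)=2814570987591, p(197)=3068829878530, p(198)=3345365983698.
Final step: p(199) = p(198) + p(197) - p(194) - p(192) + p(187) + p(184) - p(177) - p(173) + p(164) + p(159) - p(148) - p(142) + p(129) + p(122) - p(107) - p(99) + p(82) + p(73) - p(54) - p(44) + p(23) + p(12)
= 3345365983698 + 3068829878530 - 2366022741845 - 1987276856363 + 1280011042268 + 980462880430 - 522115831195 - 362326859895 + 156919475295 + 97662728555 - 33549419497 - 18440293320 + 4835271870 + 2291320912 - 431149389 - 169229875 + 20506255 + 6185689 - 386155 - 75175 + 1255 + 77
= 3646072432125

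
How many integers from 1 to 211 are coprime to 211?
210

211 = 211
φ(n) = n × ∏(1 - 1/p) for each prime p dividing n
φ(211) = 211 × (1 - 1/211) = 210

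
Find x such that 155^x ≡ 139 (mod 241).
27

Baby-step giant-step with step n = ⌈√241⌉ = 16.
Baby steps 155^j mod 241 (j:value) for j=0..15: 0:1, 1:155, 2:166, 3:184, 4:82, 5:178, 6:116, 7:146, 8:217, 9:136, 10:113, 11:163, 12:201, 13:66, 14:108, 15:111.
Giant-step multiplier: 155^(-16) ≡ 155^(240-16) = 155^224 ≡ 100 (mod 241).
Giant steps γ_i = 139·100^i mod 241: γ_0=139, γ_1=163 (in table at j=11).
x = i·n + j = 1·16 + 11 = 27.
Check: 155^27 ≡ 139 (mod 241).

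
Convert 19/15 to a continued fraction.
[1; 3, 1, 3]

Euclidean algorithm steps:
19 = 1 × 15 + 4
15 = 3 × 4 + 3
4 = 1 × 3 + 1
3 = 3 × 1 + 0
Continued fraction: [1; 3, 1, 3]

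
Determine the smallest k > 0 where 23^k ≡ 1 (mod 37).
12

37 is prime, so ord(23) divides φ(37) = 36.
Divisors of 36: 1, 2, 3, 4, 6, 9, 12, 18, 36.
Repeated squaring: 23^1 ≡ 23, 23^2 ≡ 11, 23^4 ≡ 10, 23^8 ≡ 26, 23^16 ≡ 10, 23^32 ≡ 26 (mod 37).
Test 23^d mod 37 for each divisor d in increasing order:
23^1 ≡ 23
23^2 ≡ 11
23^3 = 23^2·23^1 ≡ 31
23^4 ≡ 10
23^6 = 23^4·23^2 ≡ 36
23^9 = 23^8·23^1 ≡ 6
23^12 = 23^8·23^4 ≡ 1  ← first divisor giving 1
The order is 12.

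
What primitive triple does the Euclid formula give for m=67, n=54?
(1573, 7236, 7405)

Euclid's formula: a = m² - n², b = 2mn, c = m² + n²
m = 67, n = 54
a = 67² - 54² = 4489 - 2916 = 1573
b = 2 × 67 × 54 = 7236
c = 67² + 54² = 4489 + 2916 = 7405
Verification: 1573² + 7236² = 2474329 + 52359696 = 54834025 = 7405² ✓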